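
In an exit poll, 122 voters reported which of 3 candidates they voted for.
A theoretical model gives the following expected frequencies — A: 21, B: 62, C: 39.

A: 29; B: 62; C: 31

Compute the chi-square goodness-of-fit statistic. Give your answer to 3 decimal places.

4.689

χ² = (29−21)²/21 + (62−62)²/62 + (31−39)²/39
   = 3.0476 + 0.0000 + 1.6410
Sum = 4.689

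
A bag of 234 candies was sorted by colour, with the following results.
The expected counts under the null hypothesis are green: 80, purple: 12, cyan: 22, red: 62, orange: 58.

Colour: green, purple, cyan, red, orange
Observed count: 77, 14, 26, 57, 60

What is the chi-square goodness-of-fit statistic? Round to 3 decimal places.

1.645

green: (77 − 80)²/80 = 9/80 = 0.1125
purple: (14 − 12)²/12 = 4/12 = 0.3333
cyan: (26 − 22)²/22 = 16/22 = 0.7273
red: (57 − 62)²/62 = 25/62 = 0.4032
orange: (60 − 58)²/58 = 4/58 = 0.0690
Sum = 1.645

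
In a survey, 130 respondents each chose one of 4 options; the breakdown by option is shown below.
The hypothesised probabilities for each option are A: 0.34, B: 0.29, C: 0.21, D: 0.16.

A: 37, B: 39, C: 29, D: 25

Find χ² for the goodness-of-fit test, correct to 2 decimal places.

2.17

Expected counts E_i = n·p_i: 130×0.34 = 44.2, 130×0.29 = 37.7, 130×0.21 = 27.3, 130×0.16 = 20.8.
A: (37 − 44.2)²/44.2 = 51.84/44.2 = 1.173
B: (39 − 37.7)²/37.7 = 1.69/37.7 = 0.045
C: (29 − 27.3)²/27.3 = 2.89/27.3 = 0.106
D: (25 − 20.8)²/20.8 = 17.64/20.8 = 0.848
Sum = 2.17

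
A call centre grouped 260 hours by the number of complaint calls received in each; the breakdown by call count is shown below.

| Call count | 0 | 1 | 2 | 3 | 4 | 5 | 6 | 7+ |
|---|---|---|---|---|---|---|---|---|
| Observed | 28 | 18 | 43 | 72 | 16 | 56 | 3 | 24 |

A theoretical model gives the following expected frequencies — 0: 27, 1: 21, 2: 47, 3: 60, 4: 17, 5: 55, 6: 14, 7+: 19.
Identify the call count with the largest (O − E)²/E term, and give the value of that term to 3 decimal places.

χ² = (28−27)²/27 + (18−21)²/21 + (43−47)²/47 + (72−60)²/60 + (16−17)²/17 + (56−55)²/55 + (3−14)²/14 + (24−19)²/19
   = 0.0370 + 0.4286 + 0.3404 + 2.4000 + 0.0588 + 0.0182 + 8.6429 + 1.3158
The largest term is for 6: 8.643.

6, 8.643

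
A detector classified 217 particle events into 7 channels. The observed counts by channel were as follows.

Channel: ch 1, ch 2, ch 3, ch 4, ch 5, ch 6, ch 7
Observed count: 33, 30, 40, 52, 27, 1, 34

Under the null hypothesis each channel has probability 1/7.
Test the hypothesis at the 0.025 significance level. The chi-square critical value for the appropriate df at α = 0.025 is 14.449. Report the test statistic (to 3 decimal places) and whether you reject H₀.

46.839; reject

Under H₀ each category has probability 1/7, so each expected count is 217/7 = 31.
χ² = (33−31)²/31 + (30−31)²/31 + (40−31)²/31 + (52−31)²/31 + (27−31)²/31 + (1−31)²/31 + (34−31)²/31
   = 0.1290 + 0.0323 + 2.6129 + 14.2258 + 0.5161 + 29.0323 + 0.2903
Sum = 46.839
df = 6. Since 46.839 > 14.449, we reject H₀.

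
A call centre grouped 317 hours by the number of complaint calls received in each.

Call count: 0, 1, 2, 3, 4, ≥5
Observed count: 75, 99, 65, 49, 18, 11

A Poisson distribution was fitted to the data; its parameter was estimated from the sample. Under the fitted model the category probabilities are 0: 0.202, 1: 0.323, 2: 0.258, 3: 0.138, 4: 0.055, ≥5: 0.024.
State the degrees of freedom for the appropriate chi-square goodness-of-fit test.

4

There are k = 6 categories and 1 parameter estimated from the data, so df = 6 − 1 − 1 = 4.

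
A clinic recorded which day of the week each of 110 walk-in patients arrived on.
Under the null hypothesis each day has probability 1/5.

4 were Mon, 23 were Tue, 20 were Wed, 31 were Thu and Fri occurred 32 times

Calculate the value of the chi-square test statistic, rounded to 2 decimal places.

23.18

Under H₀ each category has probability 1/5, so each expected count is 110/5 = 22.
χ² = (4−22)²/22 + (23−22)²/22 + (20−22)²/22 + (31−22)²/22 + (32−22)²/22
   = 14.727 + 0.045 + 0.182 + 3.682 + 4.545
Sum = 23.18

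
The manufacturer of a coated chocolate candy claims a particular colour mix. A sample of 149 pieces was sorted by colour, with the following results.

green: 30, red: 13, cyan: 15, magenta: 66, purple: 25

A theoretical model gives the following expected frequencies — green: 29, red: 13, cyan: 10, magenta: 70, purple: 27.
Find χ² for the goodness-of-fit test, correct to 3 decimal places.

2.911

green: (30 − 29)²/29 = 1/29 = 0.0345
red: (13 − 13)²/13 = 0/13 = 0.0000
cyan: (15 − 10)²/10 = 25/10 = 2.5000
magenta: (66 − 70)²/70 = 16/70 = 0.2286
purple: (25 − 27)²/27 = 4/27 = 0.1481
Sum = 2.911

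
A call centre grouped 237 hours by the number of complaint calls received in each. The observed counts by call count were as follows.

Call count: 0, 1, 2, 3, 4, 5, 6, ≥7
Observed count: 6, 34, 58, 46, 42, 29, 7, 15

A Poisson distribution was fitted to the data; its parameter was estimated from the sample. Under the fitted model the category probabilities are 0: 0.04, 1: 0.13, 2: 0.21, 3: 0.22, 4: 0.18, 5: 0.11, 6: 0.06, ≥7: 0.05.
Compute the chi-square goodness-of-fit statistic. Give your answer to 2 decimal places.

8.53

Expected counts E_i = n·p_i: 237×0.04 = 9.48, 237×0.13 = 30.81, 237×0.21 = 49.77, 237×0.22 = 52.14, 237×0.18 = 42.66, 237×0.11 = 26.07, 237×0.06 = 14.22, 237×0.05 = 11.85.
χ² = (6−9.48)²/9.48 + (34−30.81)²/30.81 + (58−49.77)²/49.77 + (46−52.14)²/52.14 + (42−42.66)²/42.66 + (29−26.07)²/26.07 + (7−14.22)²/14.22 + (15−11.85)²/11.85
   = 1.277 + 0.330 + 1.361 + 0.723 + 0.010 + 0.329 + 3.666 + 0.837
Sum = 8.53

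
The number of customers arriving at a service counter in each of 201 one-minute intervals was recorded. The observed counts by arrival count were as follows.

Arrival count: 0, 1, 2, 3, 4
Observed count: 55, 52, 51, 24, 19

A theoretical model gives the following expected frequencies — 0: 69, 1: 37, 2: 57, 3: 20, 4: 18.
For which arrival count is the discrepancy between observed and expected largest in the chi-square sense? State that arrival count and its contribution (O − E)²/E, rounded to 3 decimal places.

cat         O        E   (O−E)²/E
0          55       69     2.8406
1          52       37     6.0811
2          51       57     0.6316
3          24       20     0.8000
4          19       18     0.0556
The largest term is for 1: 6.081.

1, 6.081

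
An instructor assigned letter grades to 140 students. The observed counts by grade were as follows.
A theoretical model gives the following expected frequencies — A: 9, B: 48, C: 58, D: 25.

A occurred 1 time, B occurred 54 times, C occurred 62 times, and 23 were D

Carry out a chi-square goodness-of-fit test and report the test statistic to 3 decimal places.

A: (1 − 9)²/9 = 64/9 = 7.1111
B: (54 − 48)²/48 = 36/48 = 0.7500
C: (62 − 58)²/58 = 16/58 = 0.2759
D: (23 − 25)²/25 = 4/25 = 0.1600
Sum = 8.297

8.297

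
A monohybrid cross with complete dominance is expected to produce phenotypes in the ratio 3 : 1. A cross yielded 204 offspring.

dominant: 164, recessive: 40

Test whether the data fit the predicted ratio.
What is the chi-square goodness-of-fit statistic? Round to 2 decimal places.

3.16

Ratio total = 4. Expected counts: 204×3/4 = 153, 204×1/4 = 51.
cat            O        E   (O−E)²/E
dominant     164      153      0.791
recessive     40       51      2.373
Sum = 3.16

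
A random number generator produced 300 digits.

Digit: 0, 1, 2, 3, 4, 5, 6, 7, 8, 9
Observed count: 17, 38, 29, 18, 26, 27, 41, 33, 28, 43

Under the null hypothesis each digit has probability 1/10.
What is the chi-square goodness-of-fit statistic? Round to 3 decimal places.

23.533

Under H₀ each category has probability 1/10, so each expected count is 300/10 = 30.
cat         O        E   (O−E)²/E
0          17       30     5.6333
1          38       30     2.1333
2          29       30     0.0333
3          18       30     4.8000
4          26       30     0.5333
5          27       30     0.3000
6          41       30     4.0333
7          33       30     0.3000
8          28       30     0.1333
9          43       30     5.6333
Sum = 23.533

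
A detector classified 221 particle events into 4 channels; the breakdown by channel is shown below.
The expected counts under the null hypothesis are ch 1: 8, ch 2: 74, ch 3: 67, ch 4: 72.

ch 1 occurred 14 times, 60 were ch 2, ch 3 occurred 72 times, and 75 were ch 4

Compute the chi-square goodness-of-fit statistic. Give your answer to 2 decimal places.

cat         O        E   (O−E)²/E
ch 1       14        8      4.500
ch 2       60       74      2.649
ch 3       72       67      0.373
ch 4       75       72      0.125
Sum = 7.65

7.65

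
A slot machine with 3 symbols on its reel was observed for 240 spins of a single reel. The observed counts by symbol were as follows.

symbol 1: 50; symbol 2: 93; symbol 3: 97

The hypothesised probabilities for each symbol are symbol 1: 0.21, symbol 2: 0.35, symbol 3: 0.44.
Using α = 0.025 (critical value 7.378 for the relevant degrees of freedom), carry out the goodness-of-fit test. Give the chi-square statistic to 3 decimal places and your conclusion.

Expected counts E_i = n·p_i: 240×0.21 = 50.4, 240×0.35 = 84, 240×0.44 = 105.6.
symbol 1: (50 − 50.4)²/50.4 = 0.16/50.4 = 0.0032
symbol 2: (93 − 84)²/84 = 81/84 = 0.9643
symbol 3: (97 − 105.6)²/105.6 = 73.96/105.6 = 0.7004
Sum = 1.668
df = 2. Since 1.668 < 7.378, we do not reject H₀.

1.668; do not reject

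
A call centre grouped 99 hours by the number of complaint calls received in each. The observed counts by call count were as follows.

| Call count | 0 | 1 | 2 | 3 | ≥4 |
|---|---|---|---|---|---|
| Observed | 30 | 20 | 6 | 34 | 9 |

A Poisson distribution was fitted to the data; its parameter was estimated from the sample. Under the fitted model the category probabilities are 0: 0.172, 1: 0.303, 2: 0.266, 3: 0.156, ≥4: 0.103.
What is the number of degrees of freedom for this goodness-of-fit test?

3

There are k = 5 categories and 1 parameter estimated from the data, so df = 5 − 1 − 1 = 3.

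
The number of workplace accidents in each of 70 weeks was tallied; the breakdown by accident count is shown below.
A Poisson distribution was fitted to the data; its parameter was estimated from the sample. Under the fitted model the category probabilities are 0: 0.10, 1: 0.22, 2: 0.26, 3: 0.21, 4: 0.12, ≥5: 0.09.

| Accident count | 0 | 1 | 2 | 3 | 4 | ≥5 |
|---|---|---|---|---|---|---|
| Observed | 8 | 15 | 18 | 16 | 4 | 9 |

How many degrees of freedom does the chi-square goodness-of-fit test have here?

4

There are k = 6 categories and 1 parameter estimated from the data, so df = 6 − 1 − 1 = 4.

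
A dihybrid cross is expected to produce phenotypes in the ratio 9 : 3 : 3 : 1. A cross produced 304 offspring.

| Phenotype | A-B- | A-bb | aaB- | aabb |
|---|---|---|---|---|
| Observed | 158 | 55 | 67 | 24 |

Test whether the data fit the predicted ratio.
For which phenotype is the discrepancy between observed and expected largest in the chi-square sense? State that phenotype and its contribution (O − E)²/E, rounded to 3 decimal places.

Ratio total = 16. Expected counts: 304×9/16 = 171, 304×3/16 = 57, 304×3/16 = 57, 304×1/16 = 19.
A-B-: (158 − 171)²/171 = 169/171 = 0.9883
A-bb: (55 − 57)²/57 = 4/57 = 0.0702
aaB-: (67 − 57)²/57 = 100/57 = 1.7544
aabb: (24 − 19)²/19 = 25/19 = 1.3158
The largest term is for aaB-: 1.754.

aaB-, 1.754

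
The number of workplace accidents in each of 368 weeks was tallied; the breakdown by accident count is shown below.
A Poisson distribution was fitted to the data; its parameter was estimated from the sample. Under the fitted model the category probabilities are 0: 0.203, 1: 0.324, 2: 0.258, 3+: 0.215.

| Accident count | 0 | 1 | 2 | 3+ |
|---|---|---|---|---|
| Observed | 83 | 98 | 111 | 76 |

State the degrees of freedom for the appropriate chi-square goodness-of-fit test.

2

There are k = 4 categories and 1 parameter estimated from the data, so df = 4 − 1 − 1 = 2.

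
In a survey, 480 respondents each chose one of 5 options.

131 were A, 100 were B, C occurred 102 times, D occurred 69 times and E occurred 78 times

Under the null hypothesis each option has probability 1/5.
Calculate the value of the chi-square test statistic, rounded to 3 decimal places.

Expected count for each of the 5 categories: 480/5 = 96.
χ² = (131−96)²/96 + (100−96)²/96 + (102−96)²/96 + (69−96)²/96 + (78−96)²/96
   = 12.7604 + 0.1667 + 0.3750 + 7.5938 + 3.3750
Sum = 24.271

24.271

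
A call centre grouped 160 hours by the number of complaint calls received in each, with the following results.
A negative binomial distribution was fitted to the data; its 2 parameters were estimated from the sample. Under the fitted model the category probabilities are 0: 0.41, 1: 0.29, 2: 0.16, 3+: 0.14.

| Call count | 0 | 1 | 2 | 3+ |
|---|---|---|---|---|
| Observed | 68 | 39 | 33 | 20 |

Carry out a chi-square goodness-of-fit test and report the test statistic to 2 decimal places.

Expected counts E_i = n·p_i: 160×0.41 = 65.6, 160×0.29 = 46.4, 160×0.16 = 25.6, 160×0.14 = 22.4.
cat         O        E   (O−E)²/E
0          68     65.6      0.088
1          39     46.4      1.180
2          33     25.6      2.139
3+         20     22.4      0.257
Sum = 3.66

3.66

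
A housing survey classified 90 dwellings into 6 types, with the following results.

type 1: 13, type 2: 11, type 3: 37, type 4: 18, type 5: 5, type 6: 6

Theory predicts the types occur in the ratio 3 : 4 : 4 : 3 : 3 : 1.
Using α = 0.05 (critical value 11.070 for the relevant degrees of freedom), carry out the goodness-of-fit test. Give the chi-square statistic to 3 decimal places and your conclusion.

Ratio total = 18. Expected counts: 90×3/18 = 15, 90×4/18 = 20, 90×4/18 = 20, 90×3/18 = 15, 90×3/18 = 15, 90×1/18 = 5.
χ² = (13−15)²/15 + (11−20)²/20 + (37−20)²/20 + (18−15)²/15 + (5−15)²/15 + (6−5)²/5
   = 0.2667 + 4.0500 + 14.4500 + 0.6000 + 6.6667 + 0.2000
Sum = 26.233
df = 5. Since 26.233 > 11.070, we reject H₀.

26.233; reject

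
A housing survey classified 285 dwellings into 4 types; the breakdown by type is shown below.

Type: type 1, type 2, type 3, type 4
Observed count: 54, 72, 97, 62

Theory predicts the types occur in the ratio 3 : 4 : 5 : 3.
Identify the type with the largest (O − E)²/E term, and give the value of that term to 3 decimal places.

Ratio total = 15. Expected counts: 285×3/15 = 57, 285×4/15 = 76, 285×5/15 = 95, 285×3/15 = 57.
χ² = (54−57)²/57 + (72−76)²/76 + (97−95)²/95 + (62−57)²/57
   = 0.1579 + 0.2105 + 0.0421 + 0.4386
The largest term is for type 4: 0.439.

type 4, 0.439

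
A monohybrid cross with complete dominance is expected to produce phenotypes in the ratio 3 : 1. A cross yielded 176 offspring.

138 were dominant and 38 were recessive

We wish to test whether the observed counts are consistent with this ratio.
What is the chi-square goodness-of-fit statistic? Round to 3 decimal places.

1.091

Ratio total = 4. Expected counts: 176×3/4 = 132, 176×1/4 = 44.
dominant: (138 − 132)²/132 = 36/132 = 0.2727
recessive: (38 − 44)²/44 = 36/44 = 0.8182
Sum = 1.091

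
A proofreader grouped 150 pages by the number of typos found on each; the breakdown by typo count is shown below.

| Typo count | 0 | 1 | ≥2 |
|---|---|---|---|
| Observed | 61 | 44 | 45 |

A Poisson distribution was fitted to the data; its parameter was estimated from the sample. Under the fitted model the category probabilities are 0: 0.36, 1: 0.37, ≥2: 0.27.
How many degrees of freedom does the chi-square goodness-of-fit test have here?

There are k = 3 categories and 1 parameter estimated from the data, so df = 3 − 1 − 1 = 1.

1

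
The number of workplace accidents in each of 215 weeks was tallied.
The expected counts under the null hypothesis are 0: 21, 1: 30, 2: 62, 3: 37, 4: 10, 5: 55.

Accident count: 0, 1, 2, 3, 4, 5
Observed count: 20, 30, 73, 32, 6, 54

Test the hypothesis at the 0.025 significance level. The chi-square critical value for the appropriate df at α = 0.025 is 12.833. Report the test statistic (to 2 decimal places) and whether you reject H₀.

4.29; do not reject

0: (20 − 21)²/21 = 1/21 = 0.048
1: (30 − 30)²/30 = 0/30 = 0.000
2: (73 − 62)²/62 = 121/62 = 1.952
3: (32 − 37)²/37 = 25/37 = 0.676
4: (6 − 10)²/10 = 16/10 = 1.600
5: (54 − 55)²/55 = 1/55 = 0.018
Sum = 4.29
df = 5. Since 4.29 < 12.833, we do not reject H₀.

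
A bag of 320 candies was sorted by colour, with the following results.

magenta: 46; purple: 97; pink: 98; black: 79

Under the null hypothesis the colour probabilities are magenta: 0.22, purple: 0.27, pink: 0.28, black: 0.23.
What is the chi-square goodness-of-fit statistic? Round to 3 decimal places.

Expected counts E_i = n·p_i: 320×0.22 = 70.4, 320×0.27 = 86.4, 320×0.28 = 89.6, 320×0.23 = 73.6.
cat          O        E   (O−E)²/E
magenta     46     70.4     8.4568
purple      97     86.4     1.3005
pink        98     89.6     0.7875
black       79     73.6     0.3962
Sum = 10.941

10.941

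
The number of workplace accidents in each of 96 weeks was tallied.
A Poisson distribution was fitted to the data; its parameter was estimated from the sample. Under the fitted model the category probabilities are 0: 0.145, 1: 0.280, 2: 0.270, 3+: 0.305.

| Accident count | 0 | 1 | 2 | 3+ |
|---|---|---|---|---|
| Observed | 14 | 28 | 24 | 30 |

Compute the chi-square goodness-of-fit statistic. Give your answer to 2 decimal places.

0.21

Expected counts E_i = n·p_i: 96×0.145 = 13.92, 96×0.280 = 26.88, 96×0.270 = 25.92, 96×0.305 = 29.28.
0: (14 − 13.92)²/13.92 = 0.0064/13.92 = 0.000
1: (28 − 26.88)²/26.88 = 1.2544/26.88 = 0.047
2: (24 − 25.92)²/25.92 = 3.6864/25.92 = 0.142
3+: (30 − 29.28)²/29.28 = 0.5184/29.28 = 0.018
Sum = 0.21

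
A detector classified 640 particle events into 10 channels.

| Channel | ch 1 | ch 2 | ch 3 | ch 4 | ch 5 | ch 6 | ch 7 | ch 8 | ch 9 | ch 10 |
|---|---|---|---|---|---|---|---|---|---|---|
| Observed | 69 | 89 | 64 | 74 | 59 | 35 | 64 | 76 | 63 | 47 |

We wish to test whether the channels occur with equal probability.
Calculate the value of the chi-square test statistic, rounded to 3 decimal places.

32.031

Under H₀ each category has probability 1/10, so each expected count is 640/10 = 64.
χ² = (69−64)²/64 + (89−64)²/64 + (64−64)²/64 + (74−64)²/64 + (59−64)²/64 + (35−64)²/64 + (64−64)²/64 + (76−64)²/64 + (63−64)²/64 + (47−64)²/64
   = 0.3906 + 9.7656 + 0.0000 + 1.5625 + 0.3906 + 13.1406 + 0.0000 + 2.2500 + 0.0156 + 4.5156
Sum = 32.031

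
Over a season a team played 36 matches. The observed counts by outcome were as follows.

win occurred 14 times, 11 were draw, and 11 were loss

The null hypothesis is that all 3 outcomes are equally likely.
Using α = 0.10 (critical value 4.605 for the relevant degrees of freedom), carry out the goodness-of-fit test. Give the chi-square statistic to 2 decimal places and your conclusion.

0.50; do not reject

Under H₀ each category has probability 1/3, so each expected count is 36/3 = 12.
cat         O        E   (O−E)²/E
win        14       12      0.333
draw       11       12      0.083
loss       11       12      0.083
Sum = 0.50
df = 2. Since 0.50 < 4.605, we do not reject H₀.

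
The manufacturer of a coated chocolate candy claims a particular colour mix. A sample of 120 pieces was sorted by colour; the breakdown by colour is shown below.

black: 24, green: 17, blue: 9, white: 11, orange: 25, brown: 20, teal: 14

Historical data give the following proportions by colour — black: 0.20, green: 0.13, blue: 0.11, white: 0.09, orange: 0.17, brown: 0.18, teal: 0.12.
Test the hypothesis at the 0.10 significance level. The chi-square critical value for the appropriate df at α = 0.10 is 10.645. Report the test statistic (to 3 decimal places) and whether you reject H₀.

Expected counts E_i = n·p_i: 120×0.20 = 24, 120×0.13 = 15.6, 120×0.11 = 13.2, 120×0.09 = 10.8, 120×0.17 = 20.4, 120×0.18 = 21.6, 120×0.12 = 14.4.
χ² = (24−24)²/24 + (17−15.6)²/15.6 + (9−13.2)²/13.2 + (11−10.8)²/10.8 + (25−20.4)²/20.4 + (20−21.6)²/21.6 + (14−14.4)²/14.4
   = 0.0000 + 0.1256 + 1.3364 + 0.0037 + 1.0373 + 0.1185 + 0.0111
Sum = 2.633
df = 6. Since 2.633 < 10.645, we do not reject H₀.

2.633; do not reject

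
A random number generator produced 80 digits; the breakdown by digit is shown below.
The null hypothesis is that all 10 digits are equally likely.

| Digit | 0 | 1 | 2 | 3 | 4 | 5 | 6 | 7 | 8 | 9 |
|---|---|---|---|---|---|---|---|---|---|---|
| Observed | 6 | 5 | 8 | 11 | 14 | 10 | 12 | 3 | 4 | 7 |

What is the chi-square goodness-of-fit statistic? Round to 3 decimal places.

15.000

Under H₀ each category has probability 1/10, so each expected count is 80/10 = 8.
0: (6 − 8)²/8 = 4/8 = 0.5000
1: (5 − 8)²/8 = 9/8 = 1.1250
2: (8 − 8)²/8 = 0/8 = 0.0000
3: (11 − 8)²/8 = 9/8 = 1.1250
4: (14 − 8)²/8 = 36/8 = 4.5000
5: (10 − 8)²/8 = 4/8 = 0.5000
6: (12 − 8)²/8 = 16/8 = 2.0000
7: (3 − 8)²/8 = 25/8 = 3.1250
8: (4 − 8)²/8 = 16/8 = 2.0000
9: (7 − 8)²/8 = 1/8 = 0.1250
Sum = 15.000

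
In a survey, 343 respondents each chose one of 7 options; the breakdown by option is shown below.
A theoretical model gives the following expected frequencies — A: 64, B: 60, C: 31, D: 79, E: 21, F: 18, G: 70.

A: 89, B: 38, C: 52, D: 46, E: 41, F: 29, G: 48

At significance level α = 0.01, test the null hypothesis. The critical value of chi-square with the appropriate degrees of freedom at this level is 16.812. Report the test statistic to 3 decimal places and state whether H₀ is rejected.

χ² = (89−64)²/64 + (38−60)²/60 + (52−31)²/31 + (46−79)²/79 + (41−21)²/21 + (29−18)²/18 + (48−70)²/70
   = 9.7656 + 8.0667 + 14.2258 + 13.7848 + 19.0476 + 6.7222 + 6.9143
Sum = 78.527
df = 6. Since 78.527 > 16.812, we reject H₀.

78.527; reject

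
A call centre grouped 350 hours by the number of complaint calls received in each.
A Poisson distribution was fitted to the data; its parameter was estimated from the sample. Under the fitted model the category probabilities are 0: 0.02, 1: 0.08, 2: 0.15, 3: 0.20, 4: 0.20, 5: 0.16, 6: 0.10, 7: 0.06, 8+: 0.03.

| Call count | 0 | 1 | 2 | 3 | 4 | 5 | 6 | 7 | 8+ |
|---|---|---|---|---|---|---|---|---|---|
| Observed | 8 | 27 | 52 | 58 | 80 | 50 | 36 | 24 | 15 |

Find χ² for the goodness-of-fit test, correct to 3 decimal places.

Expected counts E_i = n·p_i: 350×0.02 = 7, 350×0.08 = 28, 350×0.15 = 52.5, 350×0.20 = 70, 350×0.20 = 70, 350×0.16 = 56, 350×0.10 = 35, 350×0.06 = 21, 350×0.03 = 10.5.
0: (8 − 7)²/7 = 1/7 = 0.1429
1: (27 − 28)²/28 = 1/28 = 0.0357
2: (52 − 52.5)²/52.5 = 0.25/52.5 = 0.0048
3: (58 − 70)²/70 = 144/70 = 2.0571
4: (80 − 70)²/70 = 100/70 = 1.4286
5: (50 − 56)²/56 = 36/56 = 0.6429
6: (36 − 35)²/35 = 1/35 = 0.0286
7: (24 − 21)²/21 = 9/21 = 0.4286
8+: (15 − 10.5)²/10.5 = 20.25/10.5 = 1.9286
Sum = 6.698

6.698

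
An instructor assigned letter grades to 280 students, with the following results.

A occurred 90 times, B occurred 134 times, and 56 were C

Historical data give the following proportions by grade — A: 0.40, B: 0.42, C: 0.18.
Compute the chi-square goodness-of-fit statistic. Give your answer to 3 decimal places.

Expected counts E_i = n·p_i: 280×0.40 = 112, 280×0.42 = 117.6, 280×0.18 = 50.4.
cat         O        E   (O−E)²/E
A          90      112     4.3214
B         134    117.6     2.2871
C          56     50.4     0.6222
Sum = 7.231

7.231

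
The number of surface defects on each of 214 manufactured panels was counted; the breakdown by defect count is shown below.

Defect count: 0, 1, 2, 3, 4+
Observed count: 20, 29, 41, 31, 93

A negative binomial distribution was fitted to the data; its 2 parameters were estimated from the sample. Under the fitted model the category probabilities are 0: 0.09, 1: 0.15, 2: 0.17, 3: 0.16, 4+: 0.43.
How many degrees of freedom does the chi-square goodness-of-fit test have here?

2

There are k = 5 categories and 2 parameters estimated from the data, so df = 5 − 1 − 2 = 2.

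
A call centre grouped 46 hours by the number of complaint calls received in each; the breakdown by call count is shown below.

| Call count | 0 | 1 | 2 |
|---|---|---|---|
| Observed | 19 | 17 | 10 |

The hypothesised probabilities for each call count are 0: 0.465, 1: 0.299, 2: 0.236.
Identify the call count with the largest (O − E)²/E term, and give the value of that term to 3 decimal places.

1, 0.766

Expected counts E_i = n·p_i: 46×0.465 = 21.39, 46×0.299 = 13.754, 46×0.236 = 10.856.
χ² = (19−21.39)²/21.39 + (17−13.754)²/13.754 + (10−10.856)²/10.856
   = 0.2670 + 0.7661 + 0.0675
The largest term is for 1: 0.766.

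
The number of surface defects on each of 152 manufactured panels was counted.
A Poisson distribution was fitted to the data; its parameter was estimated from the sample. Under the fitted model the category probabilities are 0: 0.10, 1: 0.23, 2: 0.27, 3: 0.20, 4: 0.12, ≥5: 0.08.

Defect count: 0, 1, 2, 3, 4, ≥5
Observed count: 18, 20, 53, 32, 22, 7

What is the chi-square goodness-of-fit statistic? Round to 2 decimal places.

13.45

Expected counts E_i = n·p_i: 152×0.10 = 15.2, 152×0.23 = 34.96, 152×0.27 = 41.04, 152×0.20 = 30.4, 152×0.12 = 18.24, 152×0.08 = 12.16.
χ² = (18−15.2)²/15.2 + (20−34.96)²/34.96 + (53−41.04)²/41.04 + (32−30.4)²/30.4 + (22−18.24)²/18.24 + (7−12.16)²/12.16
   = 0.516 + 6.402 + 3.485 + 0.084 + 0.775 + 2.190
Sum = 13.45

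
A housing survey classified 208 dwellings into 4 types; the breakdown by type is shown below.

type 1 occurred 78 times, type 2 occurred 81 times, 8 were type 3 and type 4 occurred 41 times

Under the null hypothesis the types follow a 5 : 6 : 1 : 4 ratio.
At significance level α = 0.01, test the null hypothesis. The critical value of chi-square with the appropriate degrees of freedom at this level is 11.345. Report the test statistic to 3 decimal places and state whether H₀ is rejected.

6.965; do not reject

Ratio total = 16. Expected counts: 208×5/16 = 65, 208×6/16 = 78, 208×1/16 = 13, 208×4/16 = 52.
type 1: (78 − 65)²/65 = 169/65 = 2.6000
type 2: (81 − 78)²/78 = 9/78 = 0.1154
type 3: (8 − 13)²/13 = 25/13 = 1.9231
type 4: (41 − 52)²/52 = 121/52 = 2.3269
Sum = 6.965
df = 3. Since 6.965 < 11.345, we do not reject H₀.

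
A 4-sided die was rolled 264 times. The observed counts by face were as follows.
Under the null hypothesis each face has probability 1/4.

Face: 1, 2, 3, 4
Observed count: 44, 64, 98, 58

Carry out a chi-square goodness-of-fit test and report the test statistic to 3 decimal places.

23.879

Under H₀ each category has probability 1/4, so each expected count is 264/4 = 66.
cat         O        E   (O−E)²/E
1          44       66     7.3333
2          64       66     0.0606
3          98       66    15.5152
4          58       66     0.9697
Sum = 23.879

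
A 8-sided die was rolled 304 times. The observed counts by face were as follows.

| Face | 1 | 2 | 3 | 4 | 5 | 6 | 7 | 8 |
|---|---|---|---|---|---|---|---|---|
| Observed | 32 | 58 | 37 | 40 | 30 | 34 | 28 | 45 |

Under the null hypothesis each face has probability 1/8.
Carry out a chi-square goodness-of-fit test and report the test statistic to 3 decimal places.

17.632

Under H₀ each category has probability 1/8, so each expected count is 304/8 = 38.
χ² = (32−38)²/38 + (58−38)²/38 + (37−38)²/38 + (40−38)²/38 + (30−38)²/38 + (34−38)²/38 + (28−38)²/38 + (45−38)²/38
   = 0.9474 + 10.5263 + 0.0263 + 0.1053 + 1.6842 + 0.4211 + 2.6316 + 1.2895
Sum = 17.632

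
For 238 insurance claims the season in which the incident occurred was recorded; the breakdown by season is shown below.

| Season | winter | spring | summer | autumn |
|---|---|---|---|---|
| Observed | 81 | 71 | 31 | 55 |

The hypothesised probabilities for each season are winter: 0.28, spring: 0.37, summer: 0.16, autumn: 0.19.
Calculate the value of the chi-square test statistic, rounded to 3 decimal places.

Expected counts E_i = n·p_i: 238×0.28 = 66.64, 238×0.37 = 88.06, 238×0.16 = 38.08, 238×0.19 = 45.22.
χ² = (81−66.64)²/66.64 + (71−88.06)²/88.06 + (31−38.08)²/38.08 + (55−45.22)²/45.22
   = 3.0944 + 3.3051 + 1.3163 + 2.1152
Sum = 9.831

9.831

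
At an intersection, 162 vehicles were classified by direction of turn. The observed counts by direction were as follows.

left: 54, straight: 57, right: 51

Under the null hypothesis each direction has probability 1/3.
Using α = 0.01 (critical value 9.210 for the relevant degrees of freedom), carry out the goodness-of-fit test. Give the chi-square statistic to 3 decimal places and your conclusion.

0.333; do not reject

Under H₀ each category has probability 1/3, so each expected count is 162/3 = 54.
χ² = (54−54)²/54 + (57−54)²/54 + (51−54)²/54
   = 0.0000 + 0.1667 + 0.1667
Sum = 0.333
df = 2. Since 0.333 < 9.210, we do not reject H₀.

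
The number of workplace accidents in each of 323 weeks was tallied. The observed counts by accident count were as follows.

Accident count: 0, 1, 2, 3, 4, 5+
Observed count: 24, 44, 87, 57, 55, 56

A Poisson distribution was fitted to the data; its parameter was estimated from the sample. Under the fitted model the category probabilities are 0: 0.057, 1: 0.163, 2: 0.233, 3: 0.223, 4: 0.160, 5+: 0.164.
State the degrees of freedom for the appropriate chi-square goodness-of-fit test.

There are k = 6 categories and 1 parameter estimated from the data, so df = 6 − 1 − 1 = 4.

4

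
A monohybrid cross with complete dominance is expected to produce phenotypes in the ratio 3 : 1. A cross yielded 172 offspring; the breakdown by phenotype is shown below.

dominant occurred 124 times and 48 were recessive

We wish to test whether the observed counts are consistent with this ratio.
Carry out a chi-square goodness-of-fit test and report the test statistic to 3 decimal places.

0.775

Ratio total = 4. Expected counts: 172×3/4 = 129, 172×1/4 = 43.
cat            O        E   (O−E)²/E
dominant     124      129     0.1938
recessive     48       43     0.5814
Sum = 0.775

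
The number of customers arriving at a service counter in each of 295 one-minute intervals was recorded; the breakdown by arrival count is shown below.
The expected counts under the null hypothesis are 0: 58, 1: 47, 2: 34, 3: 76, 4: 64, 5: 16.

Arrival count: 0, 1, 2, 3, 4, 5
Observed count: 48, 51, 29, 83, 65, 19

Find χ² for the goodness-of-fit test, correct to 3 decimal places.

4.023

cat         O        E   (O−E)²/E
0          48       58     1.7241
1          51       47     0.3404
2          29       34     0.7353
3          83       76     0.6447
4          65       64     0.0156
5          19       16     0.5625
Sum = 4.023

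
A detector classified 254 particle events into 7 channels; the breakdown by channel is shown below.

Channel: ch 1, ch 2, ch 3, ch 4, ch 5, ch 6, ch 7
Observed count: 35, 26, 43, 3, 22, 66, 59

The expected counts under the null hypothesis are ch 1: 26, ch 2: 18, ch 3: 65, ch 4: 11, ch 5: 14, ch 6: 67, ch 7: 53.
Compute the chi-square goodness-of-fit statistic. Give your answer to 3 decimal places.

25.201

χ² = (35−26)²/26 + (26−18)²/18 + (43−65)²/65 + (3−11)²/11 + (22−14)²/14 + (66−67)²/67 + (59−53)²/53
   = 3.1154 + 3.5556 + 7.4462 + 5.8182 + 4.5714 + 0.0149 + 0.6792
Sum = 25.201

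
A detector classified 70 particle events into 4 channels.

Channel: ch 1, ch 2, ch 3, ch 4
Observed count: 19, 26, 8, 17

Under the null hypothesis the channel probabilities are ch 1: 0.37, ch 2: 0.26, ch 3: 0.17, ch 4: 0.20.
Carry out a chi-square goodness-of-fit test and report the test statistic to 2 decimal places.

Expected counts E_i = n·p_i: 70×0.37 = 25.9, 70×0.26 = 18.2, 70×0.17 = 11.9, 70×0.20 = 14.
ch 1: (19 − 25.9)²/25.9 = 47.61/25.9 = 1.838
ch 2: (26 − 18.2)²/18.2 = 60.84/18.2 = 3.343
ch 3: (8 − 11.9)²/11.9 = 15.21/11.9 = 1.278
ch 4: (17 − 14)²/14 = 9/14 = 0.643
Sum = 7.10

7.10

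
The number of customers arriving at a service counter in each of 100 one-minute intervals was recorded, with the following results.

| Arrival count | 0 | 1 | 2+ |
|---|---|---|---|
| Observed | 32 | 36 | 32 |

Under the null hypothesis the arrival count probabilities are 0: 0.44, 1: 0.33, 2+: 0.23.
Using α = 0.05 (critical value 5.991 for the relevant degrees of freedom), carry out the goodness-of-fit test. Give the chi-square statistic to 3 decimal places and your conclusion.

Expected counts E_i = n·p_i: 100×0.44 = 44, 100×0.33 = 33, 100×0.23 = 23.
0: (32 − 44)²/44 = 144/44 = 3.2727
1: (36 − 33)²/33 = 9/33 = 0.2727
2+: (32 − 23)²/23 = 81/23 = 3.5217
Sum = 7.067
df = 2. Since 7.067 > 5.991, we reject H₀.

7.067; reject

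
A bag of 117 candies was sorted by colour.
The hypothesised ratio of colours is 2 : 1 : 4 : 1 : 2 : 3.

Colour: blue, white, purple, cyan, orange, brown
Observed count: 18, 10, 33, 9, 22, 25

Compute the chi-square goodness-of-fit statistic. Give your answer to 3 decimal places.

Ratio total = 13. Expected counts: 117×2/13 = 18, 117×1/13 = 9, 117×4/13 = 36, 117×1/13 = 9, 117×2/13 = 18, 117×3/13 = 27.
blue: (18 − 18)²/18 = 0/18 = 0.0000
white: (10 − 9)²/9 = 1/9 = 0.1111
purple: (33 − 36)²/36 = 9/36 = 0.2500
cyan: (9 − 9)²/9 = 0/9 = 0.0000
orange: (22 − 18)²/18 = 16/18 = 0.8889
brown: (25 − 27)²/27 = 4/27 = 0.1481
Sum = 1.398

1.398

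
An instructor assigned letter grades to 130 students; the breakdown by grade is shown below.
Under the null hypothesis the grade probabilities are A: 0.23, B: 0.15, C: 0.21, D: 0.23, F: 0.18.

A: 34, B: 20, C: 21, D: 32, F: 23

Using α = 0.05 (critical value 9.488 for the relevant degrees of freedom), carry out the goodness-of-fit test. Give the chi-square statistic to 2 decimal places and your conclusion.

2.18; do not reject

Expected counts E_i = n·p_i: 130×0.23 = 29.9, 130×0.15 = 19.5, 130×0.21 = 27.3, 130×0.23 = 29.9, 130×0.18 = 23.4.
cat         O        E   (O−E)²/E
A          34     29.9      0.562
B          20     19.5      0.013
C          21     27.3      1.454
D          32     29.9      0.147
F          23     23.4      0.007
Sum = 2.18
df = 4. Since 2.18 < 9.488, we do not reject H₀.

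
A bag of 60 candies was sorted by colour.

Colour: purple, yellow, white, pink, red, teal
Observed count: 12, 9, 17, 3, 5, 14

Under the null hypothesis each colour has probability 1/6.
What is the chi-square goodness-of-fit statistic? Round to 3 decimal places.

Under H₀ each category has probability 1/6, so each expected count is 60/6 = 10.
χ² = (12−10)²/10 + (9−10)²/10 + (17−10)²/10 + (3−10)²/10 + (5−10)²/10 + (14−10)²/10
   = 0.4000 + 0.1000 + 4.9000 + 4.9000 + 2.5000 + 1.6000
Sum = 14.400

14.400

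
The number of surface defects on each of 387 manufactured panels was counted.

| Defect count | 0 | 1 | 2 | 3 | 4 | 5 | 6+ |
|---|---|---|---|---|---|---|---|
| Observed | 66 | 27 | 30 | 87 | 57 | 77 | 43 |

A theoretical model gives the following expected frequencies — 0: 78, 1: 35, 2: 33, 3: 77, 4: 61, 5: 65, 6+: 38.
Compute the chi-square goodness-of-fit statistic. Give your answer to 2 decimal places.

0: (66 − 78)²/78 = 144/78 = 1.846
1: (27 − 35)²/35 = 64/35 = 1.829
2: (30 − 33)²/33 = 9/33 = 0.273
3: (87 − 77)²/77 = 100/77 = 1.299
4: (57 − 61)²/61 = 16/61 = 0.262
5: (77 − 65)²/65 = 144/65 = 2.215
6+: (43 − 38)²/38 = 25/38 = 0.658
Sum = 8.38

8.38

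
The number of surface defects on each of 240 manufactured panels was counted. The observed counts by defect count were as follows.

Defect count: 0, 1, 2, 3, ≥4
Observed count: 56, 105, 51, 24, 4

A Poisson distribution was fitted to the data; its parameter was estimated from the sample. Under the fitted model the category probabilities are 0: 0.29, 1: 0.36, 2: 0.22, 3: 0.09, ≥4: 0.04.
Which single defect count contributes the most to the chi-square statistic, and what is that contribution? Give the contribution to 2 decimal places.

1, 4.00

Expected counts E_i = n·p_i: 240×0.29 = 69.6, 240×0.36 = 86.4, 240×0.22 = 52.8, 240×0.09 = 21.6, 240×0.04 = 9.6.
cat         O        E   (O−E)²/E
0          56     69.6      2.657
1         105     86.4      4.004
2          51     52.8      0.061
3          24     21.6      0.267
≥4          4      9.6      3.267
The largest term is for 1: 4.00.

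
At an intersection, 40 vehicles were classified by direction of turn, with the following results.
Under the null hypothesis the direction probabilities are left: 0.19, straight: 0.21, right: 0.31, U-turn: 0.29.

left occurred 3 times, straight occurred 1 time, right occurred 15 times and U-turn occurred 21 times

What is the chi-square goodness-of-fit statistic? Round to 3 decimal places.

Expected counts E_i = n·p_i: 40×0.19 = 7.6, 40×0.21 = 8.4, 40×0.31 = 12.4, 40×0.29 = 11.6.
cat           O        E   (O−E)²/E
left          3      7.6     2.7842
straight      1      8.4     6.5190
right        15     12.4     0.5452
U-turn       21     11.6     7.6172
Sum = 17.466

17.466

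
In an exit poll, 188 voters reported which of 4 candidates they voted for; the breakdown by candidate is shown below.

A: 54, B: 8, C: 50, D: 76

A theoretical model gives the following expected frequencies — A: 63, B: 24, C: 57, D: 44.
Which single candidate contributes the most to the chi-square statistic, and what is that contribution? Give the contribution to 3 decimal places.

cat         O        E   (O−E)²/E
A          54       63     1.2857
B           8       24    10.6667
C          50       57     0.8596
D          76       44    23.2727
The largest term is for D: 23.273.

D, 23.273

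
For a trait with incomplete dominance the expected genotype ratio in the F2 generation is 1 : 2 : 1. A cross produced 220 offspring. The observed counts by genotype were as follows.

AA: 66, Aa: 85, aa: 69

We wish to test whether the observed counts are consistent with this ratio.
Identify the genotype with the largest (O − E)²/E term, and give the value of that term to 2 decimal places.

Aa, 5.68

Ratio total = 4. Expected counts: 220×1/4 = 55, 220×2/4 = 110, 220×1/4 = 55.
χ² = (66−55)²/55 + (85−110)²/110 + (69−55)²/55
   = 2.200 + 5.682 + 3.564
The largest term is for Aa: 5.68.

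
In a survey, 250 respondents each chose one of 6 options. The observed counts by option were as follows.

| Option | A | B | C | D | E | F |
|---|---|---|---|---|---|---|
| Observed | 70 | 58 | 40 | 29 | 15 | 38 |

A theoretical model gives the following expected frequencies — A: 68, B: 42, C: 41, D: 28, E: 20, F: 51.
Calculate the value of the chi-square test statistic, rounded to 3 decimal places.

10.778

A: (70 − 68)²/68 = 4/68 = 0.0588
B: (58 − 42)²/42 = 256/42 = 6.0952
C: (40 − 41)²/41 = 1/41 = 0.0244
D: (29 − 28)²/28 = 1/28 = 0.0357
E: (15 − 20)²/20 = 25/20 = 1.2500
F: (38 − 51)²/51 = 169/51 = 3.3137
Sum = 10.778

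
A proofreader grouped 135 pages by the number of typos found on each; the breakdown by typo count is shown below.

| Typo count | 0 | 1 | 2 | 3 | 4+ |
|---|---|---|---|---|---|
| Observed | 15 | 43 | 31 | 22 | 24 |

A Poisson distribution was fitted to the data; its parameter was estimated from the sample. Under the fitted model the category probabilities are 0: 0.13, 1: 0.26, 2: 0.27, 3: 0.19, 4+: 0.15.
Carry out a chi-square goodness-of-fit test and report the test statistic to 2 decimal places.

4.18

Expected counts E_i = n·p_i: 135×0.13 = 17.55, 135×0.26 = 35.1, 135×0.27 = 36.45, 135×0.19 = 25.65, 135×0.15 = 20.25.
χ² = (15−17.55)²/17.55 + (43−35.1)²/35.1 + (31−36.45)²/36.45 + (22−25.65)²/25.65 + (24−20.25)²/20.25
   = 0.371 + 1.778 + 0.815 + 0.519 + 0.694
Sum = 4.18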